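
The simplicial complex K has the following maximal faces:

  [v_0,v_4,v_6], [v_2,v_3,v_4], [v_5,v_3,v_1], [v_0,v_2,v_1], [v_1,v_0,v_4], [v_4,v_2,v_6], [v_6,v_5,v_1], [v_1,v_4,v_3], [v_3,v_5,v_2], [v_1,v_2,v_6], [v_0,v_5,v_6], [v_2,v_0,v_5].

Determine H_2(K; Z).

H_2 ≅ 0.

We work with the vertex ordering v_0 < v_1 < v_2 < v_3 < v_4 < v_5 < v_6. The simplices of K, each written with vertices in increasing order, are:

  0-simplices (7): [v_0], [v_1], [v_2], [v_3], [v_4], [v_5], [v_6]
  1-simplices (18): (18 of them)
  2-simplices (12): (12 of them)

Hence C_0 ≅ Z^7, C_1 ≅ Z^18, C_2 ≅ Z^12.

∂_1: C_1 → C_0 is given by ∂[p,q] = [q] − [p].
As a 7×18 matrix over Z this has rank 6, with invariant factors (1,1,1,1,1,1).

The boundary map ∂_2: C_2 → C_1 acts by ∂[p,q,r] = [q,r] − [p,r] + [p,q]. For instance
  ∂[v_0,v_4,v_6] = [v_4,v_6] − [v_0,v_6] + [v_0,v_4],
  ∂[v_1,v_2,v_6] = [v_2,v_6] − [v_1,v_6] + [v_1,v_2].
The 18×12 boundary matrix has rank 12 and Smith normal form diag(1,1,1,1,1,1,1,1,1,1,1,2).

From H_k ≅ ker(∂_k) / im(∂_{k+1}) we obtain:

  H_2: rank ker ∂_2 − rank ∂_3 = (12 − 12) − 0 = 0, and there is no ∂_3, so H_2 ≅ 0.

(K is a triangulation of the real projective plane RP^2.)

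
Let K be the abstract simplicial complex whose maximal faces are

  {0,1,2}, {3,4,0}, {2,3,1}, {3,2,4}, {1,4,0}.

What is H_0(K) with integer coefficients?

Fix the vertex order 0 < 1 < 2 < 3 < 4 and write every simplex with vertices in increasing order. Then dim K = 2 and the simplices of K are:

  0-simplices (5): [0], [1], [2], [3], [4]
  1-simplices (10): [0,1], [0,2], [0,3], [0,4], [1,2], [1,3], [1,4], [2,3], [2,4], [3,4]
  2-simplices (5): [0,1,2], [0,1,4], [0,3,4], [1,2,3], [2,3,4]

giving chain groups C_0 ≅ Z^5, C_1 ≅ Z^10, C_2 ≅ Z^5.

Boundary ∂_1: C_1 → C_0 sends each edge [p,q] (with p < q) to q − p. For instance
  ∂[0,3] = [3] − [0].
The 5×10 boundary matrix has rank 4 and Smith normal form diag(1,1,1,1).

The boundary map ∂_2: C_2 → C_1 maps a triangle to the signed sum of its edges. For instance
  ∂[1,2,3] = [2,3] − [1,3] + [1,2],
  ∂[0,3,4] = [3,4] − [0,4] + [0,3].
This gives a 10×5 integer matrix of rank 5; reducing to Smith normal form yields diagonal entries (1,1,1,1,1).

Now H_k = ker ∂_k / im ∂_{k+1}, so:

  H_0: rank C_0 − rank ∂_1 = 5 − 4 = 1, and the invariant factors of ∂_1 are all 1, so H_0 = Z.

(K is a triangulation of the Möbius band.)

H_0 ≅ Z.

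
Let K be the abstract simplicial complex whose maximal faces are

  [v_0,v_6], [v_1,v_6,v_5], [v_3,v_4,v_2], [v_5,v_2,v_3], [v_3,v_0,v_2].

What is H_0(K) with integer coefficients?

Order the vertices as v_0 < v_1 < v_2 < v_3 < v_4 < v_5 < v_6. Listing each simplex with vertices in this order, K has dimension 2 with simplices:

  0-simplices (7): [v_0], [v_1], [v_2], [v_3], [v_4], [v_5], [v_6]
  1-simplices (11): [v_0,v_2], [v_0,v_3], [v_0,v_6], [v_1,v_5], [v_1,v_6], [v_2,v_3], [v_2,v_4], [v_2,v_5], [v_3,v_4], [v_3,v_5], [v_5,v_6]
  2-simplices (4): [v_0,v_2,v_3], [v_1,v_5,v_6], [v_2,v_3,v_4], [v_2,v_3,v_5]

giving chain groups C_0 ≅ Z^7, C_1 ≅ Z^11, C_2 ≅ Z^4.

The boundary map ∂_1: C_1 → C_0 sends each edge [p,q] (with p < q) to q − p. For instance
  ∂[v_1,v_5] = [v_5] − [v_1].
This gives a 7×11 integer matrix of rank 6; reducing to Smith normal form yields diagonal entries (1,1,1,1,1,1).

∂_2: C_2 → C_1 acts by ∂[p,q,r] = [q,r] − [p,r] + [p,q]. For instance
  ∂[v_2,v_3,v_4] = [v_3,v_4] − [v_2,v_4] + [v_2,v_3],
  ∂[v_2,v_3,v_5] = [v_3,v_5] − [v_2,v_5] + [v_2,v_3].
As a 11×4 matrix over Z this has rank 4, with invariant factors (1,1,1,1).

Reading off H_k = ker ∂_k / im ∂_{k+1}:

  H_0: rank C_0 − rank ∂_1 = 7 − 6 = 1, and the invariant factors of ∂_1 are all 1, so H_0 ≅ Z.

H_0 ≅ Z.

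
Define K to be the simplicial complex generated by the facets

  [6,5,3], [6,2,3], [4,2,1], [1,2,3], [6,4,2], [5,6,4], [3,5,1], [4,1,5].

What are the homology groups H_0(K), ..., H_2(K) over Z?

H_0 ≅ Z,  H_1 = 0,  H_2 ≅ Z.

Fix the vertex order 1 < 2 < 3 < 4 < 5 < 6 and write every simplex with vertices in increasing order. Then dim K = 2 and the simplices of K are:

  0-simplices (6): [1], [2], [3], [4], [5], [6]
  1-simplices (12): [1,2], [1,3], [1,4], [1,5], [2,3], [2,4], [2,6], [3,5], [3,6], [4,5], [4,6], [5,6]
  2-simplices (8): [1,2,3], [1,2,4], [1,3,5], [1,4,5], [2,3,6], [2,4,6], [3,5,6], [4,5,6]

giving chain groups C_0 ≅ Z^6, C_1 ≅ Z^12, C_2 ≅ Z^8.

∂_1: C_1 → C_0 sends each edge [p,q] (with p < q) to q − p. For instance
  ∂[4,6] = [6] − [4].
This gives a 6×12 integer matrix of rank 5; reducing to Smith normal form yields diagonal entries (1,1,1,1,1).

∂_2: C_2 → C_1 acts by ∂[p,q,r] = [q,r] − [p,r] + [p,q]. For instance
  ∂[3,5,6] = [5,6] − [3,6] + [3,5],
  ∂[4,5,6] = [5,6] − [4,6] + [4,5].
This gives a 12×8 integer matrix of rank 7; reducing to Smith normal form yields diagonal entries (1,1,1,1,1,1,1).

Reading off H_k = ker ∂_k / im ∂_{k+1}:

  H_0: rank C_0 − rank ∂_1 = 6 − 5 = 1, and the invariant factors of ∂_1 are all 1, so H_0 ≅ Z.
  H_1: rank ker ∂_1 − rank ∂_2 = (12 − 5) − 7 = 0, and the invariant factors of ∂_2 are all 1, so H_1 ≅ 0.
  H_2: rank ker ∂_2 − rank ∂_3 = (8 − 7) − 0 = 1, and there is no ∂_3, so H_2 ≅ Z.

(K is a triangulation of the 2-sphere S^2.)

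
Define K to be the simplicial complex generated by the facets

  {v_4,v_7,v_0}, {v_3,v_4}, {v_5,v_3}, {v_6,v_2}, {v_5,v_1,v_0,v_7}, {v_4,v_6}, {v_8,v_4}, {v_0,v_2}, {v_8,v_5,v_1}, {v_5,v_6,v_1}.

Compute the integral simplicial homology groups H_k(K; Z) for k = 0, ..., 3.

We work with the vertex ordering v_0 < v_1 < v_2 < v_3 < v_4 < v_5 < v_6 < v_7 < v_8. The simplices of K, each written with vertices in increasing order, are:

  0-simplices (9): [v_0], [v_1], [v_2], [v_3], [v_4], [v_5], [v_6], [v_7], [v_8]
  1-simplices (18): (18 of them)
  2-simplices (7): [v_0,v_1,v_5], [v_0,v_1,v_7], [v_0,v_4,v_7], [v_0,v_5,v_7], [v_1,v_5,v_6], [v_1,v_5,v_7], [v_1,v_5,v_8]
  3-simplices (1): [v_0,v_1,v_5,v_7]

Hence C_0 ≅ Z^9, C_1 ≅ Z^18, C_2 ≅ Z^7, C_3 ≅ Z^1.

∂_1: C_1 → C_0 is given by ∂[p,q] = [q] − [p]. For instance
  ∂[v_0,v_4] = [v_4] − [v_0].
This gives a 9×18 integer matrix of rank 8; reducing to Smith normal form yields diagonal entries (1,1,1,1,1,1,1,1).

Boundary ∂_2: C_2 → C_1 sends each 2-simplex [p,q,r] to [q,r] − [p,r] + [p,q]. For instance
  ∂[v_0,v_1,v_5] = [v_1,v_5] − [v_0,v_5] + [v_0,v_1],
  ∂[v_0,v_5,v_7] = [v_5,v_7] − [v_0,v_7] + [v_0,v_5].
The 18×7 boundary matrix has rank 6 and Smith normal form diag(1,1,1,1,1,1).

∂_3: C_3 → C_2 sends each 3-simplex σ to the alternating sum Σ_i (−1)^i (σ with its i-th vertex removed). For instance
  ∂[v_0,v_1,v_5,v_7] = [v_1,v_5,v_7] − [v_0,v_5,v_7] + [v_0,v_1,v_7] − [v_0,v_1,v_5].
As a 7×1 matrix over Z this has rank 1, with invariant factors (1).

From H_k ≅ ker(∂_k) / im(∂_{k+1}) we obtain:

  H_0: rank C_0 − rank ∂_1 = 9 − 8 = 1, and the invariant factors of ∂_1 are all 1, so H_0 ≅ Z.
  H_1: rank ker ∂_1 − rank ∂_2 = (18 − 8) − 6 = 4, and the invariant factors of ∂_2 are all 1, so H_1 ≅ Z^4.
  H_2: rank ker ∂_2 − rank ∂_3 = (7 − 6) − 1 = 0, and the invariant factors of ∂_3 are all 1, so H_2 ≅ 0.
  H_3: rank ker ∂_3 − rank ∂_4 = (1 − 1) − 0 = 0, and there is no ∂_4, so H_3 ≅ 0.

H_0 ≅ Z,  H_1 ≅ Z^4,  H_2 = 0,  H_3 = 0.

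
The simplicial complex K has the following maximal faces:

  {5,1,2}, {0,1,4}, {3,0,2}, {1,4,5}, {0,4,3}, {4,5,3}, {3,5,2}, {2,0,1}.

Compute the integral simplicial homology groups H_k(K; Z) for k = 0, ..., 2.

H_0 = Z,  H_1 = 0,  H_2 = Z.

We work with the vertex ordering 0 < 1 < 2 < 3 < 4 < 5. The simplices of K, each written with vertices in increasing order, are:

  0-simplices (6): [0], [1], [2], [3], [4], [5]
  1-simplices (12): [0,1], [0,2], [0,3], [0,4], [1,2], [1,4], [1,5], [2,3], [2,5], [3,4], [3,5], [4,5]
  2-simplices (8): [0,1,2], [0,1,4], [0,2,3], [0,3,4], [1,2,5], [1,4,5], [2,3,5], [3,4,5]

so the chain groups are C_0 ≅ Z^6, C_1 ≅ Z^12, C_2 ≅ Z^8.

∂_1: C_1 → C_0 is given by ∂[p,q] = [q] − [p]. For instance
  ∂[1,2] = [2] − [1].
The resulting 6×12 matrix has rank 5, and its Smith normal form has invariant factors (1,1,1,1,1).

Boundary ∂_2: C_2 → C_1 acts by ∂[p,q,r] = [q,r] − [p,r] + [p,q]. For instance
  ∂[1,2,5] = [2,5] − [1,5] + [1,2],
  ∂[2,3,5] = [3,5] − [2,5] + [2,3].
The resulting 12×8 matrix has rank 7, and its Smith normal form has invariant factors (1,1,1,1,1,1,1).

From H_k ≅ ker(∂_k) / im(∂_{k+1}) we obtain:

  H_0: rank C_0 − rank ∂_1 = 6 − 5 = 1, and the invariant factors of ∂_1 are all 1, so H_0 ≅ Z.
  H_1: rank ker ∂_1 − rank ∂_2 = (12 − 5) − 7 = 0, and the invariant factors of ∂_2 are all 1, so H_1 ≅ 0.
  H_2: rank ker ∂_2 − rank ∂_3 = (8 − 7) − 0 = 1, and there is no ∂_3, so H_2 ≅ Z.

As a check, the Euler characteristic is 6 − 12 + 8 = 2, which agrees with 1 − 0 + 1 = 2.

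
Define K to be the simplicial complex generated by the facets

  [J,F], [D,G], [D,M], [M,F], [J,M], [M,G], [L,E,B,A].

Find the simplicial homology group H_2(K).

H_2 = 0.

We work with the vertex ordering A < B < D < E < F < G < J < L < M. The simplices of K, each written with vertices in increasing order, are:

  0-simplices (9): A, B, D, E, F, G, J, L, M
  1-simplices (12): AB, AE, AL, BE, BL, DG, DM, EL, FJ, FM, GM, JM
  2-simplices (4): ABE, ABL, AEL, BEL
  3-simplices (1): ABEL

so the chain groups are C_0 ≅ Z^9, C_1 ≅ Z^12, C_2 ≅ Z^4, C_3 ≅ Z^1.

The boundary map ∂_1: C_1 → C_0 sends each edge [p,q] (with p < q) to q − p. For instance
  ∂BE = E − B.
As a 9×12 matrix over Z this has rank 7, with invariant factors (1,1,1,1,1,1,1).

The boundary map ∂_2: C_2 → C_1 maps a triangle to the signed sum of its edges. For instance
  ∂ABE = BE − AE + AB,
  ∂BEL = EL − BL + BE.
The 12×4 boundary matrix has rank 3 and Smith normal form diag(1,1,1).

∂_3: C_3 → C_2 sends each 3-simplex σ to the alternating sum Σ_i (−1)^i (σ with its i-th vertex removed). For instance
  ∂ABEL = BEL − AEL + ABL − ABE.
This gives a 4×1 integer matrix of rank 1; reducing to Smith normal form yields diagonal entries (1).

Now H_k = ker ∂_k / im ∂_{k+1}, so:

  H_2: rank ker ∂_2 − rank ∂_3 = (4 − 3) − 1 = 0, and the invariant factors of ∂_3 are all 1, so H_2 ≅ 0.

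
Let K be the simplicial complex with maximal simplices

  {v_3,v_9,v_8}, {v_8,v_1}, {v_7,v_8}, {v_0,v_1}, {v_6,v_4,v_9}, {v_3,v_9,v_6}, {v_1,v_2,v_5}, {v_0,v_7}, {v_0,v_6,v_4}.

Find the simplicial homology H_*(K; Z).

H_0 ≅ Z,  H_1 ≅ Z^2,  H_2 = 0.

We work with the vertex ordering v_0 < v_1 < v_2 < v_3 < v_4 < v_5 < v_6 < v_7 < v_8 < v_9. The simplices of K, each written with vertices in increasing order, are:

  0-simplices (10): [v_0], [v_1], [v_2], [v_3], [v_4], [v_5], [v_6], [v_7], [v_8], [v_9]
  1-simplices (16): (16 of them)
  2-simplices (5): [v_0,v_4,v_6], [v_1,v_2,v_5], [v_3,v_6,v_9], [v_3,v_8,v_9], [v_4,v_6,v_9]

so the chain groups are C_0 ≅ Z^10, C_1 ≅ Z^16, C_2 ≅ Z^5.

The boundary map ∂_1: C_1 → C_0 sends each edge [p,q] (with p < q) to q − p.
The 10×16 boundary matrix has rank 9 and Smith normal form diag(1,1,1,1,1,1,1,1,1).

The boundary map ∂_2: C_2 → C_1 sends each 2-simplex [p,q,r] to [q,r] − [p,r] + [p,q]. For instance
  ∂[v_3,v_8,v_9] = [v_8,v_9] − [v_3,v_9] + [v_3,v_8],
  ∂[v_4,v_6,v_9] = [v_6,v_9] − [v_4,v_9] + [v_4,v_6].
As a 16×5 matrix over Z this has rank 5, with invariant factors (1,1,1,1,1).

From H_k ≅ ker(∂_k) / im(∂_{k+1}) we obtain:

  H_0: rank C_0 − rank ∂_1 = 10 − 9 = 1, and the invariant factors of ∂_1 are all 1, so H_0 = Z.
  H_1: rank ker ∂_1 − rank ∂_2 = (16 − 9) − 5 = 2, and the invariant factors of ∂_2 are all 1, so H_1 = Z^2.
  H_2: rank ker ∂_2 − rank ∂_3 = (5 − 5) − 0 = 0, and there is no ∂_3, so H_2 = 0.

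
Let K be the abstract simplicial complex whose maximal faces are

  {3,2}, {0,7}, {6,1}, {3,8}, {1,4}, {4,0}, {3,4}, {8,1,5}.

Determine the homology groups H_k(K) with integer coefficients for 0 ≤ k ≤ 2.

We work with the vertex ordering 0 < 1 < 2 < 3 < 4 < 5 < 6 < 7 < 8. The simplices of K, each written with vertices in increasing order, are:

  0-simplices (9): [0], [1], [2], [3], [4], [5], [6], [7], [8]
  1-simplices (10): [0,4], [0,7], [1,4], [1,5], [1,6], [1,8], [2,3], [3,4], [3,8], [5,8]
  2-simplices (1): [1,5,8]

so the chain groups are C_0 ≅ Z^9, C_1 ≅ Z^10, C_2 ≅ Z^1.

∂_1: C_1 → C_0 sends each edge [p,q] (with p < q) to q − p. For instance
  ∂[3,8] = [8] − [3].
As a 9×10 matrix over Z this has rank 8, with invariant factors (1,1,1,1,1,1,1,1).

∂_2: C_2 → C_1 maps a triangle to the signed sum of its edges. For instance
  ∂[1,5,8] = [5,8] − [1,8] + [1,5].
The 10×1 boundary matrix has rank 1 and Smith normal form diag(1).

Reading off H_k = ker ∂_k / im ∂_{k+1}:

  H_0: rank C_0 − rank ∂_1 = 9 − 8 = 1, and the invariant factors of ∂_1 are all 1, so H_0 ≅ Z.
  H_1: rank ker ∂_1 − rank ∂_2 = (10 − 8) − 1 = 1, and the invariant factors of ∂_2 are all 1, so H_1 ≅ Z.
  H_2: rank ker ∂_2 − rank ∂_3 = (1 − 1) − 0 = 0, and there is no ∂_3, so H_2 ≅ 0.

H_0 = Z,  H_1 = Z,  H_2 = 0.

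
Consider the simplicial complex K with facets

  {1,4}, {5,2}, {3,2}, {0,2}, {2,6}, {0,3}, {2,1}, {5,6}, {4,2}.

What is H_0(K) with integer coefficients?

H_0 ≅ Z.

We work with the vertex ordering 0 < 1 < 2 < 3 < 4 < 5 < 6. The simplices of K, each written with vertices in increasing order, are:

  0-simplices (7): [0], [1], [2], [3], [4], [5], [6]
  1-simplices (9): [0,2], [0,3], [1,2], [1,4], [2,3], [2,4], [2,5], [2,6], [5,6]

Hence C_0 ≅ Z^7, C_1 ≅ Z^9.

The boundary map ∂_1: C_1 → C_0 is given by ∂[p,q] = [q] − [p]. For instance
  ∂[2,6] = [6] − [2].
The resulting 7×9 matrix has rank 6, and its Smith normal form has invariant factors (1,1,1,1,1,1).

Reading off H_k = ker ∂_k / im ∂_{k+1}:

  H_0: rank C_0 − rank ∂_1 = 7 − 6 = 1, and the invariant factors of ∂_1 are all 1, so H_0 ≅ Z.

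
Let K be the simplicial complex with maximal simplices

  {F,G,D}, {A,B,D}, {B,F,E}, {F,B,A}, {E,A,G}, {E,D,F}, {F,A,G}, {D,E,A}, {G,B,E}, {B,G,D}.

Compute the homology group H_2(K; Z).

H_2 ≅ 0.

Take the total order A < B < D < E < F < G on the vertex set. Then K (dimension 2) consists of the simplices:

  0-simplices (6): A, B, D, E, F, G
  1-simplices (15): AB, AD, AE, AF, AG, BD, BE, BF, BG, DE, DF, DG, EF, EG, FG
  2-simplices (10): ABD, ABF, ADE, AEG, AFG, BDG, BEF, BEG, DEF, DFG

Hence C_0 ≅ Z^6, C_1 ≅ Z^15, C_2 ≅ Z^10.

Boundary ∂_1: C_1 → C_0 sends each edge [p,q] (with p < q) to q − p.
The 6×15 boundary matrix has rank 5 and Smith normal form diag(1,1,1,1,1).

The boundary map ∂_2: C_2 → C_1 acts by ∂[p,q,r] = [q,r] − [p,r] + [p,q]. For instance
  ∂ADE = DE − AE + AD,
  ∂ABD = BD − AD + AB.
The 15×10 boundary matrix has rank 10 and Smith normal form diag(1,1,1,1,1,1,1,1,1,2).

Reading off H_k = ker ∂_k / im ∂_{k+1}:

  H_2: rank ker ∂_2 − rank ∂_3 = (10 − 10) − 0 = 0, and there is no ∂_3, so H_2 ≅ 0.

(K is a triangulation of the real projective plane RP^2.)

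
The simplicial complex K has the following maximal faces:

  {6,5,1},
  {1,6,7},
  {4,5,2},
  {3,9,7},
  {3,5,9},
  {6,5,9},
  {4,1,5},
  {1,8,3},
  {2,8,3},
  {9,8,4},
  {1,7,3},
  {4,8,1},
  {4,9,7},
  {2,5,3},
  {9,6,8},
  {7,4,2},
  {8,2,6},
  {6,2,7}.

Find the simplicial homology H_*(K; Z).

We work with the vertex ordering 1 < 2 < 3 < 4 < 5 < 6 < 7 < 8 < 9. The simplices of K, each written with vertices in increasing order, are:

  0-simplices (9): [1], [2], [3], [4], [5], [6], [7], [8], [9]
  1-simplices (27): (27 of them)
  2-simplices (18): [1,3,7], [1,3,8], [1,4,5], [1,4,8], [1,5,6], [1,6,7], [2,3,5], [2,3,8], [2,4,5], [2,4,7], [2,6,7], [2,6,8], [3,5,9], [3,7,9], [4,7,9], [4,8,9], [5,6,9], [6,8,9]

so the chain groups are C_0 ≅ Z^9, C_1 ≅ Z^27, C_2 ≅ Z^18.

∂_1: C_1 → C_0 sends each edge [p,q] (with p < q) to q − p.
The resulting 9×27 matrix has rank 8, and its Smith normal form has invariant factors (1,1,1,1,1,1,1,1).

∂_2: C_2 → C_1 acts by ∂[p,q,r] = [q,r] − [p,r] + [p,q]. For instance
  ∂[4,7,9] = [7,9] − [4,9] + [4,7],
  ∂[1,6,7] = [6,7] − [1,7] + [1,6].
As a 27×18 matrix over Z this has rank 17, with invariant factors (1,1,1,1,1,1,1,1,1,1,1,1,1,1,1,1,1).

Reading off H_k = ker ∂_k / im ∂_{k+1}:

  H_0: rank C_0 − rank ∂_1 = 9 − 8 = 1, and the invariant factors of ∂_1 are all 1, so H_0 ≅ Z.
  H_1: rank ker ∂_1 − rank ∂_2 = (27 − 8) − 17 = 2, and the invariant factors of ∂_2 are all 1, so H_1 ≅ Z^2.
  H_2: rank ker ∂_2 − rank ∂_3 = (18 − 17) − 0 = 1, and there is no ∂_3, so H_2 ≅ Z.

(K is a triangulation of the torus T^2.)

H_0 = Z,  H_1 = Z^2,  H_2 = Z.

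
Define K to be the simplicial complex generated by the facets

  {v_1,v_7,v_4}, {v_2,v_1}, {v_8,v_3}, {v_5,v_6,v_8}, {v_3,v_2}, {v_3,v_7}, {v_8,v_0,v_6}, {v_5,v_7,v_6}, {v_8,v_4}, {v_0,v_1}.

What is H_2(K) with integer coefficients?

Fix the vertex order v_0 < v_1 < v_2 < v_3 < v_4 < v_5 < v_6 < v_7 < v_8 and write every simplex with vertices in increasing order. Then dim K = 2 and the simplices of K are:

  0-simplices (9): [v_0], [v_1], [v_2], [v_3], [v_4], [v_5], [v_6], [v_7], [v_8]
  1-simplices (16): (16 of them)
  2-simplices (4): [v_0,v_6,v_8], [v_1,v_4,v_7], [v_5,v_6,v_7], [v_5,v_6,v_8]

so the chain groups are C_0 ≅ Z^9, C_1 ≅ Z^16, C_2 ≅ Z^4.

The boundary map ∂_1: C_1 → C_0 maps an edge to its endpoints' difference, ∂[p,q] = q − p.
The resulting 9×16 matrix has rank 8, and its Smith normal form has invariant factors (1,1,1,1,1,1,1,1).

Boundary ∂_2: C_2 → C_1 sends each 2-simplex [p,q,r] to [q,r] − [p,r] + [p,q]. For instance
  ∂[v_0,v_6,v_8] = [v_6,v_8] − [v_0,v_8] + [v_0,v_6],
  ∂[v_5,v_6,v_7] = [v_6,v_7] − [v_5,v_7] + [v_5,v_6].
The 16×4 boundary matrix has rank 4 and Smith normal form diag(1,1,1,1).

Reading off H_k = ker ∂_k / im ∂_{k+1}:

  H_2: rank ker ∂_2 − rank ∂_3 = (4 − 4) − 0 = 0, and there is no ∂_3, so H_2 ≅ 0.

H_2 ≅ 0.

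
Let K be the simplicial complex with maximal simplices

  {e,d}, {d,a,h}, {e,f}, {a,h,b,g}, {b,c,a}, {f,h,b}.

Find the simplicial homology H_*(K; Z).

Order the vertices as a < b < c < d < e < f < g < h. Listing each simplex with vertices in this order, K has dimension 3 with simplices:

  0-simplices (8): a, b, c, d, e, f, g, h
  1-simplices (14): ab, ac, ad, ag, ah, bc, bf, bg, bh, de, dh, ef, fh, gh
  2-simplices (7): abc, abg, abh, adh, agh, bfh, bgh
  3-simplices (1): abgh

Hence C_0 ≅ Z^8, C_1 ≅ Z^14, C_2 ≅ Z^7, C_3 ≅ Z^1.

∂_1: C_1 → C_0 is given by ∂[p,q] = [q] − [p]. For instance
  ∂fh = h − f.
The resulting 8×14 matrix has rank 7, and its Smith normal form has invariant factors (1,1,1,1,1,1,1).

∂_2: C_2 → C_1 maps a triangle to the signed sum of its edges. For instance
  ∂agh = gh − ah + ag,
  ∂bgh = gh − bh + bg.
As a 14×7 matrix over Z this has rank 6, with invariant factors (1,1,1,1,1,1).

∂_3: C_3 → C_2 sends each 3-simplex σ to the alternating sum Σ_i (−1)^i (σ with its i-th vertex removed). For instance
  ∂abgh = bgh − agh + abh − abg.
The resulting 7×1 matrix has rank 1, and its Smith normal form has invariant factors (1).

Computing H_k = (kernel of ∂_k) / (image of ∂_{k+1}):

  H_0: rank C_0 − rank ∂_1 = 8 − 7 = 1, and the invariant factors of ∂_1 are all 1, so H_0 = Z.
  H_1: rank ker ∂_1 − rank ∂_2 = (14 − 7) − 6 = 1, and the invariant factors of ∂_2 are all 1, so H_1 = Z.
  H_2: rank ker ∂_2 − rank ∂_3 = (7 − 6) − 1 = 0, and the invariant factors of ∂_3 are all 1, so H_2 = 0.
  H_3: rank ker ∂_3 − rank ∂_4 = (1 − 1) − 0 = 0, and there is no ∂_4, so H_3 = 0.

H_0 ≅ Z,  H_1 ≅ Z,  H_2 = 0,  H_3 = 0.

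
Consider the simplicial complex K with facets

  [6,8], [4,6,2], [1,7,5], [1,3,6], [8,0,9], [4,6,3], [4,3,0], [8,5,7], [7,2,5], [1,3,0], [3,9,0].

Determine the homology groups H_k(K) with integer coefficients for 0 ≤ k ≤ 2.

H_0 ≅ Z,  H_1 ≅ Z^3,  H_2 = 0.

Order the vertices as 0 < 1 < 2 < 3 < 4 < 5 < 6 < 7 < 8 < 9. Listing each simplex with vertices in this order, K has dimension 2 with simplices:

  0-simplices (10): [0], [1], [2], [3], [4], [5], [6], [7], [8], [9]
  1-simplices (22): [0,1], [0,3], [0,4], [0,8], [0,9], [1,3], [1,5], [1,6], [1,7], [2,4], [2,5], [2,6], [2,7], [3,4], [3,6], [3,9], [4,6], [5,7], [5,8], [6,8], [7,8], [8,9]
  2-simplices (10): [0,1,3], [0,3,4], [0,3,9], [0,8,9], [1,3,6], [1,5,7], [2,4,6], [2,5,7], [3,4,6], [5,7,8]

giving chain groups C_0 ≅ Z^10, C_1 ≅ Z^22, C_2 ≅ Z^10.

Boundary ∂_1: C_1 → C_0 maps an edge to its endpoints' difference, ∂[p,q] = q − p. For instance
  ∂[0,8] = [8] − [0].
The 10×22 boundary matrix has rank 9 and Smith normal form diag(1,1,1,1,1,1,1,1,1).

Boundary ∂_2: C_2 → C_1 maps a triangle to the signed sum of its edges. For instance
  ∂[0,3,4] = [3,4] − [0,4] + [0,3],
  ∂[1,5,7] = [5,7] − [1,7] + [1,5].
The resulting 22×10 matrix has rank 10, and its Smith normal form has invariant factors (1,1,1,1,1,1,1,1,1,1).

Computing H_k = (kernel of ∂_k) / (image of ∂_{k+1}):

  H_0: rank C_0 − rank ∂_1 = 10 − 9 = 1, and the invariant factors of ∂_1 are all 1, so H_0 ≅ Z.
  H_1: rank ker ∂_1 − rank ∂_2 = (22 − 9) − 10 = 3, and the invariant factors of ∂_2 are all 1, so H_1 ≅ Z^3.
  H_2: rank ker ∂_2 − rank ∂_3 = (10 − 10) − 0 = 0, and there is no ∂_3, so H_2 ≅ 0.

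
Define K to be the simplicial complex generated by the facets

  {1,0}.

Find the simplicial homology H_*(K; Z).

H_0 = Z,  H_1 = 0.

Order the vertices as 0 < 1. Listing each simplex with vertices in this order, K has dimension 1 with simplices:

  0-simplices (2): [0], [1]
  1-simplices (1): [0,1]

so the chain groups are C_0 ≅ Z^2, C_1 ≅ Z^1.

The boundary map ∂_1: C_1 → C_0 is given by ∂[p,q] = [q] − [p]. For instance
  ∂[0,1] = [1] − [0].
As a 2×1 matrix over Z this has rank 1, with invariant factors (1).

Reading off H_k = ker ∂_k / im ∂_{k+1}:

  H_0: rank C_0 − rank ∂_1 = 2 − 1 = 1, and the invariant factors of ∂_1 are all 1, so H_0 = Z.
  H_1: rank ker ∂_1 − rank ∂_2 = (1 − 1) − 0 = 0, and there is no ∂_2, so H_1 = 0.

As a check, the Euler characteristic is 2 − 1 = 1, which agrees with 1 − 0 = 1.
(K is a triangulation of the 1-simplex.)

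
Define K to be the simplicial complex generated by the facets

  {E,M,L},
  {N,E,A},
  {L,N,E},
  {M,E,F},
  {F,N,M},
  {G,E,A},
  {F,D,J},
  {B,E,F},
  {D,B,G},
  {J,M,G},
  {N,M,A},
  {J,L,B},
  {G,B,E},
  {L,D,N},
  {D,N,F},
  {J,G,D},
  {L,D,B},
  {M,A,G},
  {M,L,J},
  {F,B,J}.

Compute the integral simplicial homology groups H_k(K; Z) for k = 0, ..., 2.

H_0 = Z,  H_1 = Z ⊕ Z_2,  H_2 = 0.

Take the total order A < B < D < E < F < G < J < L < M < N on the vertex set. Then K (dimension 2) consists of the simplices:

  0-simplices (10): A, B, D, E, F, G, J, L, M, N
  1-simplices (30): AE, AG, AM, AN, BD, BE, BF, BG, BJ, BL, DF, DG, DJ, DL, DN, EF, EG, EL, EM, EN, FJ, FM, FN, GJ, GM, JL, JM, LM, LN, MN
  2-simplices (20): AEG, AEN, AGM, AMN, BDG, BDL, BEF, BEG, BFJ, BJL, DFJ, DFN, DGJ, DLN, EFM, ELM, ELN, FMN, GJM, JLM

so the chain groups are C_0 ≅ Z^10, C_1 ≅ Z^30, C_2 ≅ Z^20.

∂_1: C_1 → C_0 maps an edge to its endpoints' difference, ∂[p,q] = q − p.
The resulting 10×30 matrix has rank 9, and its Smith normal form has invariant factors (1,1,1,1,1,1,1,1,1).

The boundary map ∂_2: C_2 → C_1 maps a triangle to the signed sum of its edges. For instance
  ∂AEG = EG − AG + AE,
  ∂BDG = DG − BG + BD.
The resulting 30×20 matrix has rank 20, and its Smith normal form has invariant factors (1,1,1,1,1,1,1,1,1,1,1,1,1,1,1,1,1,1,1,2).

Now H_k = ker ∂_k / im ∂_{k+1}, so:

  H_0: rank C_0 − rank ∂_1 = 10 − 9 = 1, and the invariant factors of ∂_1 are all 1, so H_0 ≅ Z.
  H_1: rank ker ∂_1 − rank ∂_2 = (30 − 9) − 20 = 1, and ∂_2 has invariant factor 2 > 1, so H_1 ≅ Z ⊕ Z_2.
  H_2: rank ker ∂_2 − rank ∂_3 = (20 − 20) − 0 = 0, and there is no ∂_3, so H_2 ≅ 0.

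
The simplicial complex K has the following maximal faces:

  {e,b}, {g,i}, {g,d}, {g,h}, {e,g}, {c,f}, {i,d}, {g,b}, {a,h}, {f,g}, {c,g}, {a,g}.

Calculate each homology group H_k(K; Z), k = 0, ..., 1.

H_0 ≅ Z,  H_1 ≅ Z^4.

Order the vertices as a < b < c < d < e < f < g < h < i. Listing each simplex with vertices in this order, K has dimension 1 with simplices:

  0-simplices (9): a, b, c, d, e, f, g, h, i
  1-simplices (12): ag, ah, be, bg, cf, cg, dg, di, eg, fg, gh, gi

giving chain groups C_0 ≅ Z^9, C_1 ≅ Z^12.

The boundary map ∂_1: C_1 → C_0 is given by ∂[p,q] = [q] − [p]. For instance
  ∂ag = g − a.
The 9×12 boundary matrix has rank 8 and Smith normal form diag(1,1,1,1,1,1,1,1).

Now H_k = ker ∂_k / im ∂_{k+1}, so:

  H_0: rank C_0 − rank ∂_1 = 9 − 8 = 1, and the invariant factors of ∂_1 are all 1, so H_0 ≅ Z.
  H_1: rank ker ∂_1 − rank ∂_2 = (12 − 8) − 0 = 4, and there is no ∂_2, so H_1 ≅ Z^4.

As a check, the Euler characteristic is 9 − 12 = -3, which agrees with 1 − 4 = -3.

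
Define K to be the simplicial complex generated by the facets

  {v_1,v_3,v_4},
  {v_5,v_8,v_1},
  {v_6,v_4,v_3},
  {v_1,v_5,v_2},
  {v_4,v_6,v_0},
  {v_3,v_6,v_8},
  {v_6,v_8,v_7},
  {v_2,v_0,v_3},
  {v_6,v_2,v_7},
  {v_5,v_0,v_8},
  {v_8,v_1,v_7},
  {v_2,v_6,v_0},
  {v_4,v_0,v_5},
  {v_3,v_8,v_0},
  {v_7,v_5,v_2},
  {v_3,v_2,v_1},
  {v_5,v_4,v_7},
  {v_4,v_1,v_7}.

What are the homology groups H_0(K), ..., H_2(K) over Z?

H_0 ≅ Z,  H_1 ≅ Z ⊕ Z/2,  H_2 = 0.

Order the vertices as v_0 < v_1 < v_2 < v_3 < v_4 < v_5 < v_6 < v_7 < v_8. Listing each simplex with vertices in this order, K has dimension 2 with simplices:

  0-simplices (9): [v_0], [v_1], [v_2], [v_3], [v_4], [v_5], [v_6], [v_7], [v_8]
  1-simplices (27): (27 of them)
  2-simplices (18): (18 of them)

so the chain groups are C_0 ≅ Z^9, C_1 ≅ Z^27, C_2 ≅ Z^18.

The boundary map ∂_1: C_1 → C_0 sends each edge [p,q] (with p < q) to q − p. For instance
  ∂[v_7,v_8] = [v_8] − [v_7].
As a 9×27 matrix over Z this has rank 8, with invariant factors (1,1,1,1,1,1,1,1).

Boundary ∂_2: C_2 → C_1 sends each 2-simplex [p,q,r] to [q,r] − [p,r] + [p,q]. For instance
  ∂[v_1,v_2,v_3] = [v_2,v_3] − [v_1,v_3] + [v_1,v_2],
  ∂[v_0,v_4,v_5] = [v_4,v_5] − [v_0,v_5] + [v_0,v_4].
The resulting 27×18 matrix has rank 18, and its Smith normal form has invariant factors (1,1,1,1,1,1,1,1,1,1,1,1,1,1,1,1,1,2).

Reading off H_k = ker ∂_k / im ∂_{k+1}:

  H_0: rank C_0 − rank ∂_1 = 9 − 8 = 1, and the invariant factors of ∂_1 are all 1, so H_0 = Z.
  H_1: rank ker ∂_1 − rank ∂_2 = (27 − 8) − 18 = 1, and ∂_2 has invariant factor 2 > 1, so H_1 = Z ⊕ Z/2.
  H_2: rank ker ∂_2 − rank ∂_3 = (18 − 18) − 0 = 0, and there is no ∂_3, so H_2 = 0.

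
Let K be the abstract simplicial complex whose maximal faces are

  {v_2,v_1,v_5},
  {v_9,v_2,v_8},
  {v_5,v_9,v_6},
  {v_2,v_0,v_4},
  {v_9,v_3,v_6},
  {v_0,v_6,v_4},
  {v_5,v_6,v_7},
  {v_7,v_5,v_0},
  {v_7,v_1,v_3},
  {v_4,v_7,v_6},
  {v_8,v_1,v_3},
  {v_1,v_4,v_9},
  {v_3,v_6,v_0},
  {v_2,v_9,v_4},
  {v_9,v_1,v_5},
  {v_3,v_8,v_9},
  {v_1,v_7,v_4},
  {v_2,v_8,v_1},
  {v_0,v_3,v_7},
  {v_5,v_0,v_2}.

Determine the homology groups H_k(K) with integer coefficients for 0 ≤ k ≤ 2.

Fix the vertex order v_0 < v_1 < v_2 < v_3 < v_4 < v_5 < v_6 < v_7 < v_8 < v_9 and write every simplex with vertices in increasing order. Then dim K = 2 and the simplices of K are:

  0-simplices (10): [v_0], [v_1], [v_2], [v_3], [v_4], [v_5], [v_6], [v_7], [v_8], [v_9]
  1-simplices (30): (30 of them)
  2-simplices (20): (20 of them)

so the chain groups are C_0 ≅ Z^10, C_1 ≅ Z^30, C_2 ≅ Z^20.

∂_1: C_1 → C_0 is given by ∂[p,q] = [q] − [p]. For instance
  ∂[v_4,v_9] = [v_9] − [v_4].
The 10×30 boundary matrix has rank 9 and Smith normal form diag(1,1,1,1,1,1,1,1,1).

The boundary map ∂_2: C_2 → C_1 maps a triangle to the signed sum of its edges. For instance
  ∂[v_0,v_3,v_6] = [v_3,v_6] − [v_0,v_6] + [v_0,v_3],
  ∂[v_1,v_2,v_5] = [v_2,v_5] − [v_1,v_5] + [v_1,v_2].
The resulting 30×20 matrix has rank 20, and its Smith normal form has invariant factors (1,1,1,1,1,1,1,1,1,1,1,1,1,1,1,1,1,1,1,2).

From H_k ≅ ker(∂_k) / im(∂_{k+1}) we obtain:

  H_0: rank C_0 − rank ∂_1 = 10 − 9 = 1, and the invariant factors of ∂_1 are all 1, so H_0 = Z.
  H_1: rank ker ∂_1 − rank ∂_2 = (30 − 9) − 20 = 1, and ∂_2 has invariant factor 2 > 1, so H_1 = Z ⊕ Z/2.
  H_2: rank ker ∂_2 − rank ∂_3 = (20 − 20) − 0 = 0, and there is no ∂_3, so H_2 = 0.

As a check, the Euler characteristic is 10 − 30 + 20 = 0, which agrees with 1 − 1 + 0 = 0.
(K is a triangulation of the Klein bottle.)

H_0 = Z,  H_1 = Z ⊕ Z/2,  H_2 = 0.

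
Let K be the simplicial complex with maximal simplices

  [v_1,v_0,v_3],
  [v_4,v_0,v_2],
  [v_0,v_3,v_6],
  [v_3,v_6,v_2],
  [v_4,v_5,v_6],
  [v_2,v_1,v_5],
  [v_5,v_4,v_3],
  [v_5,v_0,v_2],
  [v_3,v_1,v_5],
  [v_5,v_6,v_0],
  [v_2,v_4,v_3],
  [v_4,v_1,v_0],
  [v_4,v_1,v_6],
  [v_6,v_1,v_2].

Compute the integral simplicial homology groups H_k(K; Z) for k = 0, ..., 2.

Fix the vertex order v_0 < v_1 < v_2 < v_3 < v_4 < v_5 < v_6 and write every simplex with vertices in increasing order. Then dim K = 2 and the simplices of K are:

  0-simplices (7): [v_0], [v_1], [v_2], [v_3], [v_4], [v_5], [v_6]
  1-simplices (21): (21 of them)
  2-simplices (14): (14 of them)

Hence C_0 ≅ Z^7, C_1 ≅ Z^21, C_2 ≅ Z^14.

Boundary ∂_1: C_1 → C_0 is given by ∂[p,q] = [q] − [p]. For instance
  ∂[v_3,v_6] = [v_6] − [v_3].
This gives a 7×21 integer matrix of rank 6; reducing to Smith normal form yields diagonal entries (1,1,1,1,1,1).

The boundary map ∂_2: C_2 → C_1 maps a triangle to the signed sum of its edges. For instance
  ∂[v_1,v_3,v_5] = [v_3,v_5] − [v_1,v_5] + [v_1,v_3],
  ∂[v_4,v_5,v_6] = [v_5,v_6] − [v_4,v_6] + [v_4,v_5].
The 21×14 boundary matrix has rank 13 and Smith normal form diag(1,1,1,1,1,1,1,1,1,1,1,1,1).

Computing H_k = (kernel of ∂_k) / (image of ∂_{k+1}):

  H_0: rank C_0 − rank ∂_1 = 7 − 6 = 1, and the invariant factors of ∂_1 are all 1, so H_0 ≅ Z.
  H_1: rank ker ∂_1 − rank ∂_2 = (21 − 6) − 13 = 2, and the invariant factors of ∂_2 are all 1, so H_1 ≅ Z^2.
  H_2: rank ker ∂_2 − rank ∂_3 = (14 − 13) − 0 = 1, and there is no ∂_3, so H_2 ≅ Z.

H_0 = Z,  H_1 = Z^2,  H_2 = Z.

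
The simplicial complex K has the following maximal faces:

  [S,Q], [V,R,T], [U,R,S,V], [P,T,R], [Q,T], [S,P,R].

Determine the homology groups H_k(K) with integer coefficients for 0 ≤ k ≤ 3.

Take the total order P < Q < R < S < T < U < V on the vertex set. Then K (dimension 3) consists of the simplices:

  0-simplices (7): P, Q, R, S, T, U, V
  1-simplices (13): PR, PS, PT, QS, QT, RS, RT, RU, RV, SU, SV, TV, UV
  2-simplices (7): PRS, PRT, RSU, RSV, RTV, RUV, SUV
  3-simplices (1): RSUV

Hence C_0 ≅ Z^7, C_1 ≅ Z^13, C_2 ≅ Z^7, C_3 ≅ Z^1.

∂_1: C_1 → C_0 is given by ∂[p,q] = [q] − [p]. For instance
  ∂PS = S − P.
The 7×13 boundary matrix has rank 6 and Smith normal form diag(1,1,1,1,1,1).

∂_2: C_2 → C_1 acts by ∂[p,q,r] = [q,r] − [p,r] + [p,q]. For instance
  ∂PRS = RS − PS + PR,
  ∂RSV = SV − RV + RS.
As a 13×7 matrix over Z this has rank 6, with invariant factors (1,1,1,1,1,1).

Boundary ∂_3: C_3 → C_2 sends each 3-simplex σ to the alternating sum Σ_i (−1)^i (σ with its i-th vertex removed). For instance
  ∂RSUV = SUV − RUV + RSV − RSU.
As a 7×1 matrix over Z this has rank 1, with invariant factors (1).

From H_k ≅ ker(∂_k) / im(∂_{k+1}) we obtain:

  H_0: rank C_0 − rank ∂_1 = 7 − 6 = 1, and the invariant factors of ∂_1 are all 1, so H_0 = Z.
  H_1: rank ker ∂_1 − rank ∂_2 = (13 − 6) − 6 = 1, and the invariant factors of ∂_2 are all 1, so H_1 = Z.
  H_2: rank ker ∂_2 − rank ∂_3 = (7 − 6) − 1 = 0, and the invariant factors of ∂_3 are all 1, so H_2 = 0.
  H_3: rank ker ∂_3 − rank ∂_4 = (1 − 1) − 0 = 0, and there is no ∂_4, so H_3 = 0.

As a check, the Euler characteristic is 7 − 13 + 7 − 1 = 0, which agrees with 1 − 1 + 0 − 0 = 0.

H_0 ≅ Z,  H_1 ≅ Z,  H_2 = 0,  H_3 = 0.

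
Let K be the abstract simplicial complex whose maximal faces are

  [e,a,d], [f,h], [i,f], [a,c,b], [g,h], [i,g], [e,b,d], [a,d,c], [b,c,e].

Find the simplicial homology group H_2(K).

We work with the vertex ordering a < b < c < d < e < f < g < h < i. The simplices of K, each written with vertices in increasing order, are:

  0-simplices (9): a, b, c, d, e, f, g, h, i
  1-simplices (14): ab, ac, ad, ae, bc, bd, be, cd, ce, de, fh, fi, gh, gi
  2-simplices (5): abc, acd, ade, bce, bde

Hence C_0 ≅ Z^9, C_1 ≅ Z^14, C_2 ≅ Z^5.

The boundary map ∂_1: C_1 → C_0 maps an edge to its endpoints' difference, ∂[p,q] = q − p. For instance
  ∂fh = h − f.
This gives a 9×14 integer matrix of rank 7; reducing to Smith normal form yields diagonal entries (1,1,1,1,1,1,1).

The boundary map ∂_2: C_2 → C_1 sends each 2-simplex [p,q,r] to [q,r] − [p,r] + [p,q]. For instance
  ∂bce = ce − be + bc,
  ∂acd = cd − ad + ac.
The resulting 14×5 matrix has rank 5, and its Smith normal form has invariant factors (1,1,1,1,1).

Now H_k = ker ∂_k / im ∂_{k+1}, so:

  H_2: rank ker ∂_2 − rank ∂_3 = (5 − 5) − 0 = 0, and there is no ∂_3, so H_2 = 0.

H_2 = 0.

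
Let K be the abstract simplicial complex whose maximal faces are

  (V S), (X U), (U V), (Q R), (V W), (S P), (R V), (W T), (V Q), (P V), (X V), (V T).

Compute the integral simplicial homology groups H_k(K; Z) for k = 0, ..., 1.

H_0 = Z,  H_1 = Z^4.

We work with the vertex ordering P < Q < R < S < T < U < V < W < X. The simplices of K, each written with vertices in increasing order, are:

  0-simplices (9): P, Q, R, S, T, U, V, W, X
  1-simplices (12): PS, PV, QR, QV, RV, SV, TV, TW, UV, UX, VW, VX

giving chain groups C_0 ≅ Z^9, C_1 ≅ Z^12.

Boundary ∂_1: C_1 → C_0 sends each edge [p,q] (with p < q) to q − p. For instance
  ∂TW = W − T.
The resulting 9×12 matrix has rank 8, and its Smith normal form has invariant factors (1,1,1,1,1,1,1,1).

Reading off H_k = ker ∂_k / im ∂_{k+1}:

  H_0: rank C_0 − rank ∂_1 = 9 − 8 = 1, and the invariant factors of ∂_1 are all 1, so H_0 = Z.
  H_1: rank ker ∂_1 − rank ∂_2 = (12 − 8) − 0 = 4, and there is no ∂_2, so H_1 = Z^4.

As a check, the Euler characteristic is 9 − 12 = -3, which agrees with 1 − 4 = -3.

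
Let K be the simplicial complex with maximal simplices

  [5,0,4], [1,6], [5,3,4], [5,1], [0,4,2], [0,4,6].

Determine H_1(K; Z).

Fix the vertex order 0 < 1 < 2 < 3 < 4 < 5 < 6 and write every simplex with vertices in increasing order. Then dim K = 2 and the simplices of K are:

  0-simplices (7): [0], [1], [2], [3], [4], [5], [6]
  1-simplices (11): [0,2], [0,4], [0,5], [0,6], [1,5], [1,6], [2,4], [3,4], [3,5], [4,5], [4,6]
  2-simplices (4): [0,2,4], [0,4,5], [0,4,6], [3,4,5]

giving chain groups C_0 ≅ Z^7, C_1 ≅ Z^11, C_2 ≅ Z^4.

∂_1: C_1 → C_0 sends each edge [p,q] (with p < q) to q − p.
As a 7×11 matrix over Z this has rank 6, with invariant factors (1,1,1,1,1,1).

∂_2: C_2 → C_1 acts by ∂[p,q,r] = [q,r] − [p,r] + [p,q]. For instance
  ∂[3,4,5] = [4,5] − [3,5] + [3,4],
  ∂[0,4,6] = [4,6] − [0,6] + [0,4].
As a 11×4 matrix over Z this has rank 4, with invariant factors (1,1,1,1).

From H_k ≅ ker(∂_k) / im(∂_{k+1}) we obtain:

  H_1: rank ker ∂_1 − rank ∂_2 = (11 − 6) − 4 = 1, and the invariant factors of ∂_2 are all 1, so H_1 = Z.

H_1 = Z.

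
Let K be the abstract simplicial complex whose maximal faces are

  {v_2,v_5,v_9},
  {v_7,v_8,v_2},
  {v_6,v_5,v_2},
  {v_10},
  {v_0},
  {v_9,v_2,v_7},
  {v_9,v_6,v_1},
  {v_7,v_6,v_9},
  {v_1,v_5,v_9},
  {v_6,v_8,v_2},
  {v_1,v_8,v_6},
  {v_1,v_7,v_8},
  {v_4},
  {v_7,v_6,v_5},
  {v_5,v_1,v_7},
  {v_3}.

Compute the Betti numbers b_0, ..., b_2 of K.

K has 11 vertices, 18 edges, 12 triangles.
rank ∂_0 = 0, rank ∂_1 = 6 ⇒ b_0 = 11 − 0 − 6 = 5; all invariant factors of ∂_1 are 1 so no torsion. So H_0 = Z^5.
rank ∂_1 = 6, rank ∂_2 = 12 ⇒ b_1 = 18 − 6 − 12 = 0; ∂_2 has invariant factor(s) [2] giving torsion. So H_1 = Z/2Z.
rank ∂_2 = 12, rank ∂_3 = 0 ⇒ b_2 = 12 − 12 − 0 = 0. So H_2 = 0.

b_0 = 5, b_1 = 0, b_2 = 0.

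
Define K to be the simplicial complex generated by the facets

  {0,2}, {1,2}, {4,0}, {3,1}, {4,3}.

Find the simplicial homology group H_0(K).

H_0 = Z.

Take the total order 0 < 1 < 2 < 3 < 4 on the vertex set. Then K (dimension 1) consists of the simplices:

  0-simplices (5): [0], [1], [2], [3], [4]
  1-simplices (5): [0,2], [0,4], [1,2], [1,3], [3,4]

so the chain groups are C_0 ≅ Z^5, C_1 ≅ Z^5.

The boundary map ∂_1: C_1 → C_0 maps an edge to its endpoints' difference, ∂[p,q] = q − p.
The resulting 5×5 matrix has rank 4, and its Smith normal form has invariant factors (1,1,1,1).

Computing H_k = (kernel of ∂_k) / (image of ∂_{k+1}):

  H_0: rank C_0 − rank ∂_1 = 5 − 4 = 1, and the invariant factors of ∂_1 are all 1, so H_0 = Z.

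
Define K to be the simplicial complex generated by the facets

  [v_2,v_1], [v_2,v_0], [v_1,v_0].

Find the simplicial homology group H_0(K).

K has 3 vertices, 3 edges.
rank ∂_0 = 0, rank ∂_1 = 2 ⇒ b_0 = 3 − 0 − 2 = 1; all invariant factors of ∂_1 are 1 so no torsion. So H_0 ≅ Z.

H_0 ≅ Z.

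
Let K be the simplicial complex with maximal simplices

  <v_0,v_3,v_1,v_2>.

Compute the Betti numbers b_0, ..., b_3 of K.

b_0 = 1, b_1 = 0, b_2 = 0, b_3 = 0.

K has 4 vertices, 6 edges, 4 triangles, 1 3-simplex.
rank ∂_0 = 0, rank ∂_1 = 3 ⇒ b_0 = 4 − 0 − 3 = 1; all invariant factors of ∂_1 are 1 so no torsion. So H_0 ≅ Z.
rank ∂_1 = 3, rank ∂_2 = 3 ⇒ b_1 = 6 − 3 − 3 = 0; all invariant factors of ∂_2 are 1 so no torsion. So H_1 ≅ 0.
rank ∂_2 = 3, rank ∂_3 = 1 ⇒ b_2 = 4 − 3 − 1 = 0; all invariant factors of ∂_3 are 1 so no torsion. So H_2 ≅ 0.
rank ∂_3 = 1, rank ∂_4 = 0 ⇒ b_3 = 1 − 1 − 0 = 0. So H_3 ≅ 0.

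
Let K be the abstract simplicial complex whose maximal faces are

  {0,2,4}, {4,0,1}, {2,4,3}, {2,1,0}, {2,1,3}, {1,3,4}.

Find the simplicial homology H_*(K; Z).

H_0 ≅ Z,  H_1 = 0,  H_2 ≅ Z.

Take the total order 0 < 1 < 2 < 3 < 4 on the vertex set. Then K (dimension 2) consists of the simplices:

  0-simplices (5): [0], [1], [2], [3], [4]
  1-simplices (9): [0,1], [0,2], [0,4], [1,2], [1,3], [1,4], [2,3], [2,4], [3,4]
  2-simplices (6): [0,1,2], [0,1,4], [0,2,4], [1,2,3], [1,3,4], [2,3,4]

giving chain groups C_0 ≅ Z^5, C_1 ≅ Z^9, C_2 ≅ Z^6.

Boundary ∂_1: C_1 → C_0 maps an edge to its endpoints' difference, ∂[p,q] = q − p.
As a 5×9 matrix over Z this has rank 4, with invariant factors (1,1,1,1).

The boundary map ∂_2: C_2 → C_1 acts by ∂[p,q,r] = [q,r] − [p,r] + [p,q]. For instance
  ∂[0,2,4] = [2,4] − [0,4] + [0,2],
  ∂[1,2,3] = [2,3] − [1,3] + [1,2].
The resulting 9×6 matrix has rank 5, and its Smith normal form has invariant factors (1,1,1,1,1).

Computing H_k = (kernel of ∂_k) / (image of ∂_{k+1}):

  H_0: rank C_0 − rank ∂_1 = 5 − 4 = 1, and the invariant factors of ∂_1 are all 1, so H_0 ≅ Z.
  H_1: rank ker ∂_1 − rank ∂_2 = (9 − 4) − 5 = 0, and the invariant factors of ∂_2 are all 1, so H_1 ≅ 0.
  H_2: rank ker ∂_2 − rank ∂_3 = (6 − 5) − 0 = 1, and there is no ∂_3, so H_2 ≅ Z.

(K is a triangulation of the 2-sphere S^2.)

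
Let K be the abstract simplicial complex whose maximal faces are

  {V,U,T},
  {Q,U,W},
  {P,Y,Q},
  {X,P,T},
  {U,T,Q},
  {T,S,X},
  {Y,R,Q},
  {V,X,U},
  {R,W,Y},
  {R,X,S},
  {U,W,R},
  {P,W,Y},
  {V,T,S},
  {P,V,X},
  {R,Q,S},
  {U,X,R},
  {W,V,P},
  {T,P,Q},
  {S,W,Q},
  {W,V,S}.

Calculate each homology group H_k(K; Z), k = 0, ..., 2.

Take the total order P < Q < R < S < T < U < V < W < X < Y on the vertex set. Then K (dimension 2) consists of the simplices:

  0-simplices (10): P, Q, R, S, T, U, V, W, X, Y
  1-simplices (30): PQ, PT, PV, PW, PX, PY, QR, QS, QT, QU, QW, QY, RS, RU, RW, RX, RY, ST, SV, SW, SX, TU, TV, TX, UV, UW, UX, VW, VX, WY
  2-simplices (20): PQT, PQY, PTX, PVW, PVX, PWY, QRS, QRY, QSW, QTU, QUW, RSX, RUW, RUX, RWY, STV, STX, SVW, TUV, UVX

Hence C_0 ≅ Z^10, C_1 ≅ Z^30, C_2 ≅ Z^20.

Boundary ∂_1: C_1 → C_0 is given by ∂[p,q] = [q] − [p]. For instance
  ∂SV = V − S.
This gives a 10×30 integer matrix of rank 9; reducing to Smith normal form yields diagonal entries (1,1,1,1,1,1,1,1,1).

The boundary map ∂_2: C_2 → C_1 acts by ∂[p,q,r] = [q,r] − [p,r] + [p,q]. For instance
  ∂RSX = SX − RX + RS,
  ∂PTX = TX − PX + PT.
The 30×20 boundary matrix has rank 20 and Smith normal form diag(1,1,1,1,1,1,1,1,1,1,1,1,1,1,1,1,1,1,1,2).

Reading off H_k = ker ∂_k / im ∂_{k+1}:

  H_0: rank C_0 − rank ∂_1 = 10 − 9 = 1, and the invariant factors of ∂_1 are all 1, so H_0 = Z.
  H_1: rank ker ∂_1 − rank ∂_2 = (30 − 9) − 20 = 1, and ∂_2 has invariant factor 2 > 1, so H_1 = Z ⊕ Z_2.
  H_2: rank ker ∂_2 − rank ∂_3 = (20 − 20) − 0 = 0, and there is no ∂_3, so H_2 = 0.

H_0 ≅ Z,  H_1 ≅ Z ⊕ Z_2,  H_2 = 0.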